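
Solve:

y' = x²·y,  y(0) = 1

General solution: y = Ce^(x³/3)
Applying IC y(0) = 1:
Particular solution: y = e^(x³/3)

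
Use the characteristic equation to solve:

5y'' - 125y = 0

Characteristic equation: 5r² - 125 = 0
Divide by 5: r² - 25 = 0
Roots: r = 5, -5 (distinct real)
General solution: y = C₁e^(5x) + C₂e^(-5x)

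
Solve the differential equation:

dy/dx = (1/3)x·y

Separating variables and integrating:
ln|y| = x^2/6 + C

General solution: y = Ce^(x^2/6)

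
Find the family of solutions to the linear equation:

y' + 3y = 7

Using integrating factor method:

General solution: y = 7/3 + Ce^(-3x)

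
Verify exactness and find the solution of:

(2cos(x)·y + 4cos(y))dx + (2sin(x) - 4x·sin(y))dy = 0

Verify exactness: ∂M/∂y = ∂N/∂x ✓
Find F(x,y) such that ∂F/∂x = M, ∂F/∂y = N
Solution: 2sin(x)·y + 4x·cos(y) = C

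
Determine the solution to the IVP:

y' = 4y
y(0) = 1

General solution: y = Ce^(4x)
Applying IC y(0) = 1:
Particular solution: y = e^(4x)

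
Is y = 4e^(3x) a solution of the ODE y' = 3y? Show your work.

Verification:
y = 4e^(3x)
y' = 12e^(3x)
3y = 12e^(3x)
y' = 3y ✓

Yes, it is a solution.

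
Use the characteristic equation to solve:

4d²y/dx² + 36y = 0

Characteristic equation: 4r² + 36 = 0
Divide by 4: r² + 9 = 0
Roots: r = ±3i (complex conjugates)
General solution: y = C₁cos(3x) + C₂sin(3x)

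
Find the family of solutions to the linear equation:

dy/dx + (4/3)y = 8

Using integrating factor method:

General solution: y = 6 + Ce^(-4x/3)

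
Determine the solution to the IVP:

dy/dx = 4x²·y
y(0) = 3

General solution: y = Ce^(4x³/3)
Applying IC y(0) = 3:
Particular solution: y = 3e^(4x³/3)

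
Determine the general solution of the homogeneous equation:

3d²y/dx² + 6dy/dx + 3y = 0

Characteristic equation: 3r² + 6r + 3 = 0
Divide by 3: r² + 2r + 1 = 0
Factored: (r + 1)² = 0
Repeated root: r = -1
General solution: y = (C₁ + C₂x)e^(-x)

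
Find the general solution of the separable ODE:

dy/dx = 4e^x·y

Separating variables and integrating:
ln|y| = 4e^x + C

General solution: y = Ce^(4e^x)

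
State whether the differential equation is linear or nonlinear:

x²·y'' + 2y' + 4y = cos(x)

Linear (y and its derivatives appear to the first power only, no products of y terms)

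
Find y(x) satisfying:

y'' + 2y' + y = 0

Characteristic equation: r² + 2r + 1 = 0
Factored: (r + 1)² = 0
Repeated root: r = -1
General solution: y = (C₁ + C₂x)e^(-x)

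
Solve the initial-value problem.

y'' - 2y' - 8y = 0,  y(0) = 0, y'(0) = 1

General solution: y = C₁e^(4x) + C₂e^(-2x)
Applying ICs: C₁ = 1/6, C₂ = -1/6
Particular solution: y = (1/6)e^(4x) - (1/6)e^(-2x)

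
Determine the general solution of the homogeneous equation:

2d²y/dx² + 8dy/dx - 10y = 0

Characteristic equation: 2r² + 8r - 10 = 0
Divide by 2: r² + 4r - 5 = 0
Roots: r = 1, -5 (distinct real)
General solution: y = C₁e^x + C₂e^(-5x)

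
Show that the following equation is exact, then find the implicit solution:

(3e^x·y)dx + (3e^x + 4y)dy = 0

Verify exactness: ∂M/∂y = ∂N/∂x ✓
Find F(x,y) such that ∂F/∂x = M, ∂F/∂y = N
Solution: 3e^x·y + 2y² = C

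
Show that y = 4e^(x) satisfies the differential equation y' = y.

Verification:
y = 4e^(x)
y' = 4e^(x)
y = 4e^(x)
y' = y ✓

Yes, it is a solution.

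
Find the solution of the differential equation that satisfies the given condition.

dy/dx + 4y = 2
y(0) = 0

General solution: y = 1/2 + Ce^(-4x)
Applying y(0) = 0: C = 0 - 1/2 = -1/2
Particular solution: y = 1/2 - (1/2)e^(-4x)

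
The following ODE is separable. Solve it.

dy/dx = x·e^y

Separating variables and integrating:
-e^(-y) = x²/2 + C

General solution: y = -ln(C - x²/2)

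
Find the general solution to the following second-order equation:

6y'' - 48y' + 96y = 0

Characteristic equation: 6r² - 48r + 96 = 0
Divide by 6: r² - 8r + 16 = 0
Factored: (r - 4)² = 0
Repeated root: r = 4
General solution: y = (C₁ + C₂x)e^(4x)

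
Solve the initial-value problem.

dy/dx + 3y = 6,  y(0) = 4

General solution: y = 2 + Ce^(-3x)
Applying y(0) = 4: C = 4 - 2 = 2
Particular solution: y = 2 + 2e^(-3x)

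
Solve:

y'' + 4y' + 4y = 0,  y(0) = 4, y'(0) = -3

General solution: y = (C₁ + C₂x)e^(-2x)
Repeated root r = -2
Applying ICs: C₁ = 4, C₂ = 5
Particular solution: y = (4 + 5x)e^(-2x)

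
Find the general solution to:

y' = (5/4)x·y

Separating variables and integrating:
ln|y| = 5x^2/8 + C

General solution: y = Ce^(5x^2/8)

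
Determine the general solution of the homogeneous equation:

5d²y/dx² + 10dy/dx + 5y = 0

Characteristic equation: 5r² + 10r + 5 = 0
Divide by 5: r² + 2r + 1 = 0
Factored: (r + 1)² = 0
Repeated root: r = -1
General solution: y = (C₁ + C₂x)e^(-x)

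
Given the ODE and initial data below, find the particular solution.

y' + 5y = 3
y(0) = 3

General solution: y = 3/5 + Ce^(-5x)
Applying y(0) = 3: C = 3 - 3/5 = 12/5
Particular solution: y = 3/5 + (12/5)e^(-5x)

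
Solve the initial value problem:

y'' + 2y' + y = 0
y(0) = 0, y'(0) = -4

General solution: y = (C₁ + C₂x)e^(-x)
Repeated root r = -1
Applying ICs: C₁ = 0, C₂ = -4
Particular solution: y = -4xe^(-x)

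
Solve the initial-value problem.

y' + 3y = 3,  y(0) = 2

General solution: y = 1 + Ce^(-3x)
Applying y(0) = 2: C = 2 - 1 = 1
Particular solution: y = 1 + e^(-3x)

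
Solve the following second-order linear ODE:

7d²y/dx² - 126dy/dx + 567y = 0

Characteristic equation: 7r² - 126r + 567 = 0
Divide by 7: r² - 18r + 81 = 0
Factored: (r - 9)² = 0
Repeated root: r = 9
General solution: y = (C₁ + C₂x)e^(9x)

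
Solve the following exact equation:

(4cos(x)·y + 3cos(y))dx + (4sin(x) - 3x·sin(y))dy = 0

Verify exactness: ∂M/∂y = ∂N/∂x ✓
Find F(x,y) such that ∂F/∂x = M, ∂F/∂y = N
Solution: 4sin(x)·y + 3x·cos(y) = C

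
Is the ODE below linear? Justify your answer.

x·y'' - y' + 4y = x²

Yes. Linear (y and its derivatives appear to the first power only, no products of y terms)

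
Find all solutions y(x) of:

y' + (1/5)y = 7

Using integrating factor method:

General solution: y = 35 + Ce^(-x/5)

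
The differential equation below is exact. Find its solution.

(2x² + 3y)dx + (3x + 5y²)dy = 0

Verify exactness: ∂M/∂y = ∂N/∂x ✓
Find F(x,y) such that ∂F/∂x = M, ∂F/∂y = N
Solution: 2x³/3 + 3xy + 5y³/3 = C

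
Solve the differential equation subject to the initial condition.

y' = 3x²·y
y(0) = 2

General solution: y = Ce^(x³)
Applying IC y(0) = 2:
Particular solution: y = 2e^(x³)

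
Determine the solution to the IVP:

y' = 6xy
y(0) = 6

General solution: y = Ce^(3x²)
Applying IC y(0) = 6:
Particular solution: y = 6e^(3x²)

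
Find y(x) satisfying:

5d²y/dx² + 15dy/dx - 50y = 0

Characteristic equation: 5r² + 15r - 50 = 0
Divide by 5: r² + 3r - 10 = 0
Roots: r = 2, -5 (distinct real)
General solution: y = C₁e^(2x) + C₂e^(-5x)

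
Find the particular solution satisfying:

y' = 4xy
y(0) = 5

General solution: y = Ce^(2x²)
Applying IC y(0) = 5:
Particular solution: y = 5e^(2x²)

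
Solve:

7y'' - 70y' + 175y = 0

Characteristic equation: 7r² - 70r + 175 = 0
Divide by 7: r² - 10r + 25 = 0
Factored: (r - 5)² = 0
Repeated root: r = 5
General solution: y = (C₁ + C₂x)e^(5x)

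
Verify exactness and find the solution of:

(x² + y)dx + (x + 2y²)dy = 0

Verify exactness: ∂M/∂y = ∂N/∂x ✓
Find F(x,y) such that ∂F/∂x = M, ∂F/∂y = N
Solution: x³/3 + xy + 2y³/3 = C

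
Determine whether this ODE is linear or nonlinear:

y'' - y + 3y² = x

Nonlinear (y² term)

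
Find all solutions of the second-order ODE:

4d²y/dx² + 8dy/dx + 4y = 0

Characteristic equation: 4r² + 8r + 4 = 0
Divide by 4: r² + 2r + 1 = 0
Factored: (r + 1)² = 0
Repeated root: r = -1
General solution: y = (C₁ + C₂x)e^(-x)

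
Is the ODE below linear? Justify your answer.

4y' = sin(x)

Yes. Linear (y and its derivatives appear to the first power only, no products of y terms)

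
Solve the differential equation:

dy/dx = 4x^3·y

Separating variables and integrating:
ln|y| = x^4 + C

General solution: y = Ce^(x^4)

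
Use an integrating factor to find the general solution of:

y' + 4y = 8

Using integrating factor method:

General solution: y = 2 + Ce^(-4x)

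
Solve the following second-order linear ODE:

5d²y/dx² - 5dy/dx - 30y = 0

Characteristic equation: 5r² - 5r - 30 = 0
Divide by 5: r² - r - 6 = 0
Roots: r = 3, -2 (distinct real)
General solution: y = C₁e^(3x) + C₂e^(-2x)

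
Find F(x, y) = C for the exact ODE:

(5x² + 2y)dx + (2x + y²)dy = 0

Verify exactness: ∂M/∂y = ∂N/∂x ✓
Find F(x,y) such that ∂F/∂x = M, ∂F/∂y = N
Solution: 5x³/3 + 2xy + y³/3 = C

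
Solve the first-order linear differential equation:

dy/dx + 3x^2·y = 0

Using integrating factor method:

General solution: y = Ce^(-x^3)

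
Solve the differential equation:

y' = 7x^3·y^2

Separating variables and integrating:
-1/y = 7x^4/4 + C

General solution: y^-1 = (-7/4)x^4 + C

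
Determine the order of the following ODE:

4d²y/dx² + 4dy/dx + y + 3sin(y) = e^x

The order is 2 (highest derivative is of order 2).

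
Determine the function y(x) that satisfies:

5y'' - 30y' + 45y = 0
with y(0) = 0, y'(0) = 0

General solution: y = (C₁ + C₂x)e^(3x)
Repeated root r = 3
Applying ICs: C₁ = 0, C₂ = 0
Particular solution: y = 0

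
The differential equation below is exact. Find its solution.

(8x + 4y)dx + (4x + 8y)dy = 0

Verify exactness: ∂M/∂y = ∂N/∂x ✓
Find F(x,y) such that ∂F/∂x = M, ∂F/∂y = N
Solution: 4x² + 4xy + 4y² = C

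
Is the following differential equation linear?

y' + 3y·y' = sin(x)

No. Nonlinear (product y·y')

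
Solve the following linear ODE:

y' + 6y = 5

Using integrating factor method:

General solution: y = 5/6 + Ce^(-6x)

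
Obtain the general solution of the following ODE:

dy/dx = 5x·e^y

Separating variables and integrating:
-e^(-y) = 5x²/2 + C

General solution: y = -ln(C - 5x²/2)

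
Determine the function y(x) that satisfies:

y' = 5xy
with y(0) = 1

General solution: y = Ce^(5x²/2)
Applying IC y(0) = 1:
Particular solution: y = e^(5x²/2)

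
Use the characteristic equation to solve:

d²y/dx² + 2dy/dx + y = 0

Characteristic equation: r² + 2r + 1 = 0
Factored: (r + 1)² = 0
Repeated root: r = -1
General solution: y = (C₁ + C₂x)e^(-x)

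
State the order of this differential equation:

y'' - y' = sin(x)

The order is 2 (highest derivative is of order 2).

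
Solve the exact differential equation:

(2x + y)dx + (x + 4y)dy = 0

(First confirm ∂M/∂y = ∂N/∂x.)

Verify exactness: ∂M/∂y = ∂N/∂x ✓
Find F(x,y) such that ∂F/∂x = M, ∂F/∂y = N
Solution: x² + xy + 2y² = C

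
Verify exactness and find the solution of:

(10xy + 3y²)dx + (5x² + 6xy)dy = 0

Verify exactness: ∂M/∂y = ∂N/∂x ✓
Find F(x,y) such that ∂F/∂x = M, ∂F/∂y = N
Solution: 5x²y + 3xy² = C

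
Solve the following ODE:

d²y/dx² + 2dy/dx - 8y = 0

Characteristic equation: r² + 2r - 8 = 0
Roots: r = 2, -4 (distinct real)
General solution: y = C₁e^(2x) + C₂e^(-4x)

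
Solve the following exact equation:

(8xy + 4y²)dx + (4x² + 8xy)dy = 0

Verify exactness: ∂M/∂y = ∂N/∂x ✓
Find F(x,y) such that ∂F/∂x = M, ∂F/∂y = N
Solution: 4x²y + 4xy² = C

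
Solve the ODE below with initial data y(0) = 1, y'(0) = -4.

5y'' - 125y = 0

General solution: y = C₁e^(5x) + C₂e^(-5x)
Applying ICs: C₁ = 1/10, C₂ = 9/10
Particular solution: y = (1/10)e^(5x) + (9/10)e^(-5x)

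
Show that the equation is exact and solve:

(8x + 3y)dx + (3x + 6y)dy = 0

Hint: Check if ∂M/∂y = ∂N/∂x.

Verify exactness: ∂M/∂y = ∂N/∂x ✓
Find F(x,y) such that ∂F/∂x = M, ∂F/∂y = N
Solution: 4x² + 3xy + 3y² = C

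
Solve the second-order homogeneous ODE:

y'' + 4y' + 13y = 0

Characteristic equation: r² + 4r + 13 = 0
Roots: r = -2 ± 3i (complex conjugates)
General solution: y = e^(-2x)(C₁cos(3x) + C₂sin(3x))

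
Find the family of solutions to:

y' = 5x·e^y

Separating variables and integrating:
-e^(-y) = 5x²/2 + C

General solution: y = -ln(C - 5x²/2)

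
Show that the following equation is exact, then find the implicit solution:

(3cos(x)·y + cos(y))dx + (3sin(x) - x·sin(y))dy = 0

Verify exactness: ∂M/∂y = ∂N/∂x ✓
Find F(x,y) such that ∂F/∂x = M, ∂F/∂y = N
Solution: 3sin(x)·y + x·cos(y) = C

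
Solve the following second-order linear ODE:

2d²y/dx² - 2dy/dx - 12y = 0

Characteristic equation: 2r² - 2r - 12 = 0
Divide by 2: r² - r - 6 = 0
Roots: r = 3, -2 (distinct real)
General solution: y = C₁e^(3x) + C₂e^(-2x)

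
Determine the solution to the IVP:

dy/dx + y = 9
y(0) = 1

General solution: y = 9 + Ce^(-x)
Applying y(0) = 1: C = 1 - 9 = -8
Particular solution: y = 9 - 8e^(-x)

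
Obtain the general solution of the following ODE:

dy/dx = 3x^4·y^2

Separating variables and integrating:
-1/y = 3x^5/5 + C

General solution: y^-1 = (-3/5)x^5 + C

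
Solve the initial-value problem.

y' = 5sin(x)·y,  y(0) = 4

General solution: y = Ce^(-5cos(x))
Applying IC y(0) = 4:
Particular solution: y = 4e^(5(1-cos(x)))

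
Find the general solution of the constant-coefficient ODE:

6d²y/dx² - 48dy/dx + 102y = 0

Characteristic equation: 6r² - 48r + 102 = 0
Divide by 6: r² - 8r + 17 = 0
Roots: r = 4 ± i (complex conjugates)
General solution: y = e^(4x)(C₁cos(x) + C₂sin(x))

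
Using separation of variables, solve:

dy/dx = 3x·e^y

Separating variables and integrating:
-e^(-y) = 3x²/2 + C

General solution: y = -ln(C - 3x²/2)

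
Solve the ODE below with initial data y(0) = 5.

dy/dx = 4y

General solution: y = Ce^(4x)
Applying IC y(0) = 5:
Particular solution: y = 5e^(4x)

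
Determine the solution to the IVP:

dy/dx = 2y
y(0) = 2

General solution: y = Ce^(2x)
Applying IC y(0) = 2:
Particular solution: y = 2e^(2x)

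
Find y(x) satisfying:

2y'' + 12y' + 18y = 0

Characteristic equation: 2r² + 12r + 18 = 0
Divide by 2: r² + 6r + 9 = 0
Factored: (r + 3)² = 0
Repeated root: r = -3
General solution: y = (C₁ + C₂x)e^(-3x)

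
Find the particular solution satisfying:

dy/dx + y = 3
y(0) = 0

General solution: y = 3 + Ce^(-x)
Applying y(0) = 0: C = 0 - 3 = -3
Particular solution: y = 3 - 3e^(-x)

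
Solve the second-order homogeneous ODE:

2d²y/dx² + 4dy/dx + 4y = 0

Characteristic equation: 2r² + 4r + 4 = 0
Divide by 2: r² + 2r + 2 = 0
Roots: r = -1 ± i (complex conjugates)
General solution: y = e^(-x)(C₁cos(x) + C₂sin(x))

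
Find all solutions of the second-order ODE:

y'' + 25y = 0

Characteristic equation: r² + 25 = 0
Roots: r = ±5i (complex conjugates)
General solution: y = C₁cos(5x) + C₂sin(5x)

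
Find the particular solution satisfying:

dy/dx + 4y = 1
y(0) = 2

General solution: y = 1/4 + Ce^(-4x)
Applying y(0) = 2: C = 2 - 1/4 = 7/4
Particular solution: y = 1/4 + (7/4)e^(-4x)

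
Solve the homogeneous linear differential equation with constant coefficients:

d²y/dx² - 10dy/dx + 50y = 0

Characteristic equation: r² - 10r + 50 = 0
Roots: r = 5 ± 5i (complex conjugates)
General solution: y = e^(5x)(C₁cos(5x) + C₂sin(5x))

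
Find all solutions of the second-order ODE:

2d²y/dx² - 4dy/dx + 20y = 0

Characteristic equation: 2r² - 4r + 20 = 0
Divide by 2: r² - 2r + 10 = 0
Roots: r = 1 ± 3i (complex conjugates)
General solution: y = e^x(C₁cos(3x) + C₂sin(3x))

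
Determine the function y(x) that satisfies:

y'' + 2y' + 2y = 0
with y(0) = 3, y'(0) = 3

General solution: y = e^(-x)(C₁cos(x) + C₂sin(x))
Complex roots r = -1 ± i
Applying ICs: C₁ = 3, C₂ = 6
Particular solution: y = e^(-x)(3cos(x) + 6sin(x))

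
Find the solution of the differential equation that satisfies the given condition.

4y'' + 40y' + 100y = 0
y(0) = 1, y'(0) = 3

General solution: y = (C₁ + C₂x)e^(-5x)
Repeated root r = -5
Applying ICs: C₁ = 1, C₂ = 8
Particular solution: y = (1 + 8x)e^(-5x)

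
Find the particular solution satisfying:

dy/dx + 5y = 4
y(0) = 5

General solution: y = 4/5 + Ce^(-5x)
Applying y(0) = 5: C = 5 - 4/5 = 21/5
Particular solution: y = 4/5 + (21/5)e^(-5x)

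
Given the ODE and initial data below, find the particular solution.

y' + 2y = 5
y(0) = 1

General solution: y = 5/2 + Ce^(-2x)
Applying y(0) = 1: C = 1 - 5/2 = -3/2
Particular solution: y = 5/2 - (3/2)e^(-2x)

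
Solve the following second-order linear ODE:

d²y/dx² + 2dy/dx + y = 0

Characteristic equation: r² + 2r + 1 = 0
Factored: (r + 1)² = 0
Repeated root: r = -1
General solution: y = (C₁ + C₂x)e^(-x)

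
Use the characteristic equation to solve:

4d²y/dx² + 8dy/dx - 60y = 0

Characteristic equation: 4r² + 8r - 60 = 0
Divide by 4: r² + 2r - 15 = 0
Roots: r = 3, -5 (distinct real)
General solution: y = C₁e^(3x) + C₂e^(-5x)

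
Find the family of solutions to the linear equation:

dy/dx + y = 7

Using integrating factor method:

General solution: y = 7 + Ce^(-x)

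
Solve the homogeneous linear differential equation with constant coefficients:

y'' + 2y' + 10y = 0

Characteristic equation: r² + 2r + 10 = 0
Roots: r = -1 ± 3i (complex conjugates)
General solution: y = e^(-x)(C₁cos(3x) + C₂sin(3x))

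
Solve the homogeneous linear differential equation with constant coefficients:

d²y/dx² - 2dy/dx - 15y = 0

Characteristic equation: r² - 2r - 15 = 0
Roots: r = 5, -3 (distinct real)
General solution: y = C₁e^(5x) + C₂e^(-3x)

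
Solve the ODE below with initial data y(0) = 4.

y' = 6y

General solution: y = Ce^(6x)
Applying IC y(0) = 4:
Particular solution: y = 4e^(6x)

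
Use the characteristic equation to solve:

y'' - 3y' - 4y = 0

Characteristic equation: r² - 3r - 4 = 0
Roots: r = 4, -1 (distinct real)
General solution: y = C₁e^(4x) + C₂e^(-x)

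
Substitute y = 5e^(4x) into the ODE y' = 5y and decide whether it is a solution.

Verification:
y = 5e^(4x)
y' = 20e^(4x)
But 5y = 25e^(4x)
y' ≠ 5y — the derivative does not match

No, it is not a solution.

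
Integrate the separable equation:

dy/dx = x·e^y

Separating variables and integrating:
-e^(-y) = x²/2 + C

General solution: y = -ln(C - x²/2)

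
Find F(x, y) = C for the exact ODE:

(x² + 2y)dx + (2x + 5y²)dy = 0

Verify exactness: ∂M/∂y = ∂N/∂x ✓
Find F(x,y) such that ∂F/∂x = M, ∂F/∂y = N
Solution: x³/3 + 2xy + 5y³/3 = C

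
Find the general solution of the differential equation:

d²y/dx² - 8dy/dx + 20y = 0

Characteristic equation: r² - 8r + 20 = 0
Roots: r = 4 ± 2i (complex conjugates)
General solution: y = e^(4x)(C₁cos(2x) + C₂sin(2x))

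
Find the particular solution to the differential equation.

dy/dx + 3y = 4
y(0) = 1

General solution: y = 4/3 + Ce^(-3x)
Applying y(0) = 1: C = 1 - 4/3 = -1/3
Particular solution: y = 4/3 - (1/3)e^(-3x)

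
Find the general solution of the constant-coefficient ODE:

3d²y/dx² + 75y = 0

Characteristic equation: 3r² + 75 = 0
Divide by 3: r² + 25 = 0
Roots: r = ±5i (complex conjugates)
General solution: y = C₁cos(5x) + C₂sin(5x)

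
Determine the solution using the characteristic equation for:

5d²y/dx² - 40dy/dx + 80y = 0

Characteristic equation: 5r² - 40r + 80 = 0
Divide by 5: r² - 8r + 16 = 0
Factored: (r - 4)² = 0
Repeated root: r = 4
General solution: y = (C₁ + C₂x)e^(4x)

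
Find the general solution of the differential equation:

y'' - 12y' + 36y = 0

Characteristic equation: r² - 12r + 36 = 0
Factored: (r - 6)² = 0
Repeated root: r = 6
General solution: y = (C₁ + C₂x)e^(6x)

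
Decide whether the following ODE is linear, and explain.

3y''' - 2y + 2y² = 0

Nonlinear (y² term)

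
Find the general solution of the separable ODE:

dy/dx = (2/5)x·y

Separating variables and integrating:
ln|y| = x^2/5 + C

General solution: y = Ce^(x^2/5)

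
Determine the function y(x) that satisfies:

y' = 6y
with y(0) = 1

General solution: y = Ce^(6x)
Applying IC y(0) = 1:
Particular solution: y = e^(6x)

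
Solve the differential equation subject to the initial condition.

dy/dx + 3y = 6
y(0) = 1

General solution: y = 2 + Ce^(-3x)
Applying y(0) = 1: C = 1 - 2 = -1
Particular solution: y = 2 - e^(-3x)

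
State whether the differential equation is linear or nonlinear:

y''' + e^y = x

Nonlinear (e^y is nonlinear in y)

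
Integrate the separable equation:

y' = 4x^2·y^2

Separating variables and integrating:
-1/y = 4x^3/3 + C

General solution: y^-1 = (-4/3)x^3 + C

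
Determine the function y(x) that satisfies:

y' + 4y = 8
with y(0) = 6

General solution: y = 2 + Ce^(-4x)
Applying y(0) = 6: C = 6 - 2 = 4
Particular solution: y = 2 + 4e^(-4x)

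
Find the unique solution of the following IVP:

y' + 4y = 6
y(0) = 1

General solution: y = 3/2 + Ce^(-4x)
Applying y(0) = 1: C = 1 - 3/2 = -1/2
Particular solution: y = 3/2 - (1/2)e^(-4x)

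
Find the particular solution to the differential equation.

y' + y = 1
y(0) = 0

General solution: y = 1 + Ce^(-x)
Applying y(0) = 0: C = 0 - 1 = -1
Particular solution: y = 1 - e^(-x)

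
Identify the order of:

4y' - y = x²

The order is 1 (highest derivative is of order 1).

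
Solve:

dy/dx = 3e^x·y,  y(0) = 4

General solution: y = Ce^(3e^x)
Applying IC y(0) = 4:
Particular solution: y = 4e^(3(e^x - 1))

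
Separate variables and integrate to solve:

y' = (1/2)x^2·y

Separating variables and integrating:
ln|y| = x^3/6 + C

General solution: y = Ce^(x^3/6)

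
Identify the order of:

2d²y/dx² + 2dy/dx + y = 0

The order is 2 (highest derivative is of order 2).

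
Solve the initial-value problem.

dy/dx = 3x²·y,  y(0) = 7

General solution: y = Ce^(x³)
Applying IC y(0) = 7:
Particular solution: y = 7e^(x³)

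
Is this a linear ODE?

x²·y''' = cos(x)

Yes. Linear (y and its derivatives appear to the first power only, no products of y terms)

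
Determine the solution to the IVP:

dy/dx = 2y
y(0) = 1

General solution: y = Ce^(2x)
Applying IC y(0) = 1:
Particular solution: y = e^(2x)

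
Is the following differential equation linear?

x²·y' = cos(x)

Yes. Linear (y and its derivatives appear to the first power only, no products of y terms)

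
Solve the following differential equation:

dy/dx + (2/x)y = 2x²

Using integrating factor method:

General solution: y = (2/5)x^3 + Cx^(-2)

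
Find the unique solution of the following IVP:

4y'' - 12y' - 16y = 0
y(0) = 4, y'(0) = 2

General solution: y = C₁e^(4x) + C₂e^(-x)
Applying ICs: C₁ = 6/5, C₂ = 14/5
Particular solution: y = (6/5)e^(4x) + (14/5)e^(-x)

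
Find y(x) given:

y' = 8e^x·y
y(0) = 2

General solution: y = Ce^(8e^x)
Applying IC y(0) = 2:
Particular solution: y = 2e^(8(e^x - 1))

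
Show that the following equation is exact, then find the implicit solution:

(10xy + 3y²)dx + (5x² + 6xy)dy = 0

Verify exactness: ∂M/∂y = ∂N/∂x ✓
Find F(x,y) such that ∂F/∂x = M, ∂F/∂y = N
Solution: 5x²y + 3xy² = C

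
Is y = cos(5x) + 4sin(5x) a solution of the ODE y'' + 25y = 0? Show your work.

Verification:
y'' = -25cos(5x) - 100sin(5x)
y'' + 25y = 0 ✓

Yes, it is a solution.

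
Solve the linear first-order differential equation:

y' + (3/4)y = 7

Using integrating factor method:

General solution: y = 28/3 + Ce^(-3x/4)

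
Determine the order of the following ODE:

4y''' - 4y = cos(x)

The order is 3 (highest derivative is of order 3).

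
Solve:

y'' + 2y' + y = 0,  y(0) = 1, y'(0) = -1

General solution: y = (C₁ + C₂x)e^(-x)
Repeated root r = -1
Applying ICs: C₁ = 1, C₂ = 0
Particular solution: y = e^(-x)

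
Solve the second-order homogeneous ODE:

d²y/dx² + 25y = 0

Characteristic equation: r² + 25 = 0
Roots: r = ±5i (complex conjugates)
General solution: y = C₁cos(5x) + C₂sin(5x)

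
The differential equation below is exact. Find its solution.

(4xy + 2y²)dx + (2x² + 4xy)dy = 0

Verify exactness: ∂M/∂y = ∂N/∂x ✓
Find F(x,y) such that ∂F/∂x = M, ∂F/∂y = N
Solution: 2x²y + 2xy² = C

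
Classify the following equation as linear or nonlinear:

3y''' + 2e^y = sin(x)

Nonlinear (e^y is nonlinear in y)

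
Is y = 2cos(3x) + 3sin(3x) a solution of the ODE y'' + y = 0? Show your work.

Verification:
y'' = -18cos(3x) - 27sin(3x)
y'' + y ≠ 0 (frequency mismatch: got 9 instead of 1)

No, it is not a solution.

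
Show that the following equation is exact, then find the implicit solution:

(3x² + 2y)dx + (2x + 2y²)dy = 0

Verify exactness: ∂M/∂y = ∂N/∂x ✓
Find F(x,y) such that ∂F/∂x = M, ∂F/∂y = N
Solution: x³ + 2xy + 2y³/3 = C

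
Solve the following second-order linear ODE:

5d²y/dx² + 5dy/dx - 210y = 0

Characteristic equation: 5r² + 5r - 210 = 0
Divide by 5: r² + r - 42 = 0
Roots: r = 6, -7 (distinct real)
General solution: y = C₁e^(6x) + C₂e^(-7x)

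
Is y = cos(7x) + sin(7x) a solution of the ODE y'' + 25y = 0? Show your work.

Verification:
y'' = -49cos(7x) - 49sin(7x)
y'' + 25y ≠ 0 (frequency mismatch: got 49 instead of 25)

No, it is not a solution.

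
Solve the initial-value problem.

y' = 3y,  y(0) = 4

General solution: y = Ce^(3x)
Applying IC y(0) = 4:
Particular solution: y = 4e^(3x)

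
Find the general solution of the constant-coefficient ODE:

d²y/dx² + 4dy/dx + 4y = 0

Characteristic equation: r² + 4r + 4 = 0
Factored: (r + 2)² = 0
Repeated root: r = -2
General solution: y = (C₁ + C₂x)e^(-2x)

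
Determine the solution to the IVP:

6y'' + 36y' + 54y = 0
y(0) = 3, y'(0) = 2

General solution: y = (C₁ + C₂x)e^(-3x)
Repeated root r = -3
Applying ICs: C₁ = 3, C₂ = 11
Particular solution: y = (3 + 11x)e^(-3x)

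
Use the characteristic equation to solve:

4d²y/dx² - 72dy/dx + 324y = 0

Characteristic equation: 4r² - 72r + 324 = 0
Divide by 4: r² - 18r + 81 = 0
Factored: (r - 9)² = 0
Repeated root: r = 9
General solution: y = (C₁ + C₂x)e^(9x)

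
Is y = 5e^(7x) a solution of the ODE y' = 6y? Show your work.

Verification:
y = 5e^(7x)
y' = 35e^(7x)
But 6y = 30e^(7x)
y' ≠ 6y — the derivative does not match

No, it is not a solution.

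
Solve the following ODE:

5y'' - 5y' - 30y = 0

Characteristic equation: 5r² - 5r - 30 = 0
Divide by 5: r² - r - 6 = 0
Roots: r = 3, -2 (distinct real)
General solution: y = C₁e^(3x) + C₂e^(-2x)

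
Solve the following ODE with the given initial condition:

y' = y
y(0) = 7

General solution: y = Ce^x
Applying IC y(0) = 7:
Particular solution: y = 7e^x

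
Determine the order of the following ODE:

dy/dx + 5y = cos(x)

The order is 1 (highest derivative is of order 1).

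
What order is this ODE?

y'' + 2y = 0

The order is 2 (highest derivative is of order 2).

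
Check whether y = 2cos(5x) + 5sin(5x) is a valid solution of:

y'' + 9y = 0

Verification:
y'' = -50cos(5x) - 125sin(5x)
y'' + 9y ≠ 0 (frequency mismatch: got 25 instead of 9)

No, it is not a solution.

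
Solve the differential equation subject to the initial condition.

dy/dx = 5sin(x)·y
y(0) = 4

General solution: y = Ce^(-5cos(x))
Applying IC y(0) = 4:
Particular solution: y = 4e^(5(1-cos(x)))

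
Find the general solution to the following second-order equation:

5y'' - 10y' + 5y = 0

Characteristic equation: 5r² - 10r + 5 = 0
Divide by 5: r² - 2r + 1 = 0
Factored: (r - 1)² = 0
Repeated root: r = 1
General solution: y = (C₁ + C₂x)e^x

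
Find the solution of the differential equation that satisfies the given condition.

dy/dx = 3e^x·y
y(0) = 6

General solution: y = Ce^(3e^x)
Applying IC y(0) = 6:
Particular solution: y = 6e^(3(e^x - 1))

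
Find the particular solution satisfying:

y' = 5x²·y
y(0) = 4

General solution: y = Ce^(5x³/3)
Applying IC y(0) = 4:
Particular solution: y = 4e^(5x³/3)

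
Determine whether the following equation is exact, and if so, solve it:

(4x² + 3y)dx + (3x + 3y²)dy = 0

Verify exactness: ∂M/∂y = ∂N/∂x ✓
Find F(x,y) such that ∂F/∂x = M, ∂F/∂y = N
Solution: 4x³/3 + 3xy + y³ = C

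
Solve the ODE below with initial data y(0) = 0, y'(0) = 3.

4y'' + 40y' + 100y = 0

General solution: y = (C₁ + C₂x)e^(-5x)
Repeated root r = -5
Applying ICs: C₁ = 0, C₂ = 3
Particular solution: y = 3xe^(-5x)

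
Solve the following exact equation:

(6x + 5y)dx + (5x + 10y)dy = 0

Verify exactness: ∂M/∂y = ∂N/∂x ✓
Find F(x,y) such that ∂F/∂x = M, ∂F/∂y = N
Solution: 3x² + 5xy + 5y² = C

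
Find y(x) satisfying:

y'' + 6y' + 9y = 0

Characteristic equation: r² + 6r + 9 = 0
Factored: (r + 3)² = 0
Repeated root: r = -3
General solution: y = (C₁ + C₂x)e^(-3x)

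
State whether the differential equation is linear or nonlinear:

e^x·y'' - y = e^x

Linear (y and its derivatives appear to the first power only, no products of y terms)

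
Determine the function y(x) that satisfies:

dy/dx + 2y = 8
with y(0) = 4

General solution: y = 4 + Ce^(-2x)
Applying y(0) = 4: C = 4 - 4 = 0
Particular solution: y = 4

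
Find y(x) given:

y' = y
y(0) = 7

General solution: y = Ce^x
Applying IC y(0) = 7:
Particular solution: y = 7e^x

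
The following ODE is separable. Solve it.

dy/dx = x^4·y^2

Separating variables and integrating:
-1/y = x^5/5 + C

General solution: y^-1 = (-1/5)x^5 + C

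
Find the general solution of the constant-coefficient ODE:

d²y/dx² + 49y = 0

Characteristic equation: r² + 49 = 0
Roots: r = ±7i (complex conjugates)
General solution: y = C₁cos(7x) + C₂sin(7x)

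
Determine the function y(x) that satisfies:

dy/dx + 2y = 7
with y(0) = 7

General solution: y = 7/2 + Ce^(-2x)
Applying y(0) = 7: C = 7 - 7/2 = 7/2
Particular solution: y = 7/2 + (7/2)e^(-2x)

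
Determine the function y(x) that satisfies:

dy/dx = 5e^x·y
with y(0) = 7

General solution: y = Ce^(5e^x)
Applying IC y(0) = 7:
Particular solution: y = 7e^(5(e^x - 1))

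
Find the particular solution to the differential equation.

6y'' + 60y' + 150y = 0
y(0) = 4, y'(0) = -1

General solution: y = (C₁ + C₂x)e^(-5x)
Repeated root r = -5
Applying ICs: C₁ = 4, C₂ = 19
Particular solution: y = (4 + 19x)e^(-5x)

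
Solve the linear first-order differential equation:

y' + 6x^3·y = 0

Using integrating factor method:

General solution: y = Ce^(-3x^4/2)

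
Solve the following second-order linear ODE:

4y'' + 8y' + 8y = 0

Characteristic equation: 4r² + 8r + 8 = 0
Divide by 4: r² + 2r + 2 = 0
Roots: r = -1 ± i (complex conjugates)
General solution: y = e^(-x)(C₁cos(x) + C₂sin(x))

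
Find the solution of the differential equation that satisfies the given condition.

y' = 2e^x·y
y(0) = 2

General solution: y = Ce^(2e^x)
Applying IC y(0) = 2:
Particular solution: y = 2e^(2(e^x - 1))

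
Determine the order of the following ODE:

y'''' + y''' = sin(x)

The order is 4 (highest derivative is of order 4).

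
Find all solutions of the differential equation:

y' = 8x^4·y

Separating variables and integrating:
ln|y| = 8x^5/5 + C

General solution: y = Ce^(8x^5/5)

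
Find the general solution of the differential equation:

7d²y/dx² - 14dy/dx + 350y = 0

Characteristic equation: 7r² - 14r + 350 = 0
Divide by 7: r² - 2r + 50 = 0
Roots: r = 1 ± 7i (complex conjugates)
General solution: y = e^x(C₁cos(7x) + C₂sin(7x))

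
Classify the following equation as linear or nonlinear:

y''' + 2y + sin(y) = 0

Nonlinear (sin(y) is nonlinear in y)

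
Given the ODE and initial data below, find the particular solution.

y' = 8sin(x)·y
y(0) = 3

General solution: y = Ce^(-8cos(x))
Applying IC y(0) = 3:
Particular solution: y = 3e^(8(1-cos(x)))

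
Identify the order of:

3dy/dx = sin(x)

The order is 1 (highest derivative is of order 1).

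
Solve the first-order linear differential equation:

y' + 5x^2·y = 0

Using integrating factor method:

General solution: y = Ce^(-5x^3/3)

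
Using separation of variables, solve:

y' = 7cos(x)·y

Separating variables and integrating:
ln|y| = 7sin(x) + C

General solution: y = Ce^(7sin(x))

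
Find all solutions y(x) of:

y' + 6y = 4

Using integrating factor method:

General solution: y = 2/3 + Ce^(-6x)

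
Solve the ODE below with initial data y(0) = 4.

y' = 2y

General solution: y = Ce^(2x)
Applying IC y(0) = 4:
Particular solution: y = 4e^(2x)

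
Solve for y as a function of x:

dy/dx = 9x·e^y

Separating variables and integrating:
-e^(-y) = 9x²/2 + C

General solution: y = -ln(C - 9x²/2)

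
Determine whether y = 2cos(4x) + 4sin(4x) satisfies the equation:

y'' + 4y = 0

Verification:
y'' = -32cos(4x) - 64sin(4x)
y'' + 4y ≠ 0 (frequency mismatch: got 16 instead of 4)

No, it is not a solution.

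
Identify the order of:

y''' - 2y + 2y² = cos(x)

The order is 3 (highest derivative is of order 3).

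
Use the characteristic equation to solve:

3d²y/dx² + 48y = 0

Characteristic equation: 3r² + 48 = 0
Divide by 3: r² + 16 = 0
Roots: r = ±4i (complex conjugates)
General solution: y = C₁cos(4x) + C₂sin(4x)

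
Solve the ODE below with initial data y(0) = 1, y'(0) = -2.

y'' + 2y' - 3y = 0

General solution: y = C₁e^x + C₂e^(-3x)
Applying ICs: C₁ = 1/4, C₂ = 3/4
Particular solution: y = (1/4)e^x + (3/4)e^(-3x)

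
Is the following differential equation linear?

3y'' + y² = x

No. Nonlinear (y² term)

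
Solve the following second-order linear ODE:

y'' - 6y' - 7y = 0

Characteristic equation: r² - 6r - 7 = 0
Roots: r = 7, -1 (distinct real)
General solution: y = C₁e^(7x) + C₂e^(-x)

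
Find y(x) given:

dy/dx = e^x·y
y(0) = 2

General solution: y = Ce^(e^x)
Applying IC y(0) = 2:
Particular solution: y = 2e^(e^x - 1)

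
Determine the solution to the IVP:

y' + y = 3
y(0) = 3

General solution: y = 3 + Ce^(-x)
Applying y(0) = 3: C = 3 - 3 = 0
Particular solution: y = 3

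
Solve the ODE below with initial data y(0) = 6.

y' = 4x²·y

General solution: y = Ce^(4x³/3)
Applying IC y(0) = 6:
Particular solution: y = 6e^(4x³/3)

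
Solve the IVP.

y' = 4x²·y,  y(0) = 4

General solution: y = Ce^(4x³/3)
Applying IC y(0) = 4:
Particular solution: y = 4e^(4x³/3)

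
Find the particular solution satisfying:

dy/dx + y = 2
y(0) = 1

General solution: y = 2 + Ce^(-x)
Applying y(0) = 1: C = 1 - 2 = -1
Particular solution: y = 2 - e^(-x)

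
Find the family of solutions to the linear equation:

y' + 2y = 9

Using integrating factor method:

General solution: y = 9/2 + Ce^(-2x)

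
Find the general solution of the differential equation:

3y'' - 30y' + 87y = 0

Characteristic equation: 3r² - 30r + 87 = 0
Divide by 3: r² - 10r + 29 = 0
Roots: r = 5 ± 2i (complex conjugates)
General solution: y = e^(5x)(C₁cos(2x) + C₂sin(2x))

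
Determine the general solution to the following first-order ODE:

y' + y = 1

Using integrating factor method:

General solution: y = 1 + Ce^(-x)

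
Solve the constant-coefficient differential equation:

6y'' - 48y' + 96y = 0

Characteristic equation: 6r² - 48r + 96 = 0
Divide by 6: r² - 8r + 16 = 0
Factored: (r - 4)² = 0
Repeated root: r = 4
General solution: y = (C₁ + C₂x)e^(4x)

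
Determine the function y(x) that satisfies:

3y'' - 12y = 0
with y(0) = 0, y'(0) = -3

General solution: y = C₁e^(2x) + C₂e^(-2x)
Applying ICs: C₁ = -3/4, C₂ = 3/4
Particular solution: y = -(3/4)e^(2x) + (3/4)e^(-2x)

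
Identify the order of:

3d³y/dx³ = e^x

The order is 3 (highest derivative is of order 3).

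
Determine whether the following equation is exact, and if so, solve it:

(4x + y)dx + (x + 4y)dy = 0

Verify exactness: ∂M/∂y = ∂N/∂x ✓
Find F(x,y) such that ∂F/∂x = M, ∂F/∂y = N
Solution: 2x² + xy + 2y² = C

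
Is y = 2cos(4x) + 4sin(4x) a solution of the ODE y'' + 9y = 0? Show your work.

Verification:
y'' = -32cos(4x) - 64sin(4x)
y'' + 9y ≠ 0 (frequency mismatch: got 16 instead of 9)

No, it is not a solution.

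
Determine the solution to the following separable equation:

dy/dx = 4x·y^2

Separating variables and integrating:
-1/y = 2x^2 + C

General solution: y^-1 = -2x^2 + C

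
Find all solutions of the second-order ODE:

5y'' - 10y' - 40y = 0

Characteristic equation: 5r² - 10r - 40 = 0
Divide by 5: r² - 2r - 8 = 0
Roots: r = 4, -2 (distinct real)
General solution: y = C₁e^(4x) + C₂e^(-2x)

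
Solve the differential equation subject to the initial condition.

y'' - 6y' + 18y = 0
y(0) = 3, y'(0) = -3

General solution: y = e^(3x)(C₁cos(3x) + C₂sin(3x))
Complex roots r = 3 ± 3i
Applying ICs: C₁ = 3, C₂ = -4
Particular solution: y = e^(3x)(3cos(3x) - 4sin(3x))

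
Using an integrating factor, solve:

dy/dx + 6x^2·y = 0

Using integrating factor method:

General solution: y = Ce^(-2x^3)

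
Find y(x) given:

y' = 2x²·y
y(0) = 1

General solution: y = Ce^(2x³/3)
Applying IC y(0) = 1:
Particular solution: y = e^(2x³/3)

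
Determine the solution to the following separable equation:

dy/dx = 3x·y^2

Separating variables and integrating:
-1/y = 3x^2/2 + C

General solution: y^-1 = (-3/2)x^2 + C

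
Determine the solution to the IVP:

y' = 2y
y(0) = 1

General solution: y = Ce^(2x)
Applying IC y(0) = 1:
Particular solution: y = e^(2x)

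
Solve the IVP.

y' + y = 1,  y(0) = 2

General solution: y = 1 + Ce^(-x)
Applying y(0) = 2: C = 2 - 1 = 1
Particular solution: y = 1 + e^(-x)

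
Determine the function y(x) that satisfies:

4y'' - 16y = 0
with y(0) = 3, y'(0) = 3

General solution: y = C₁e^(2x) + C₂e^(-2x)
Applying ICs: C₁ = 9/4, C₂ = 3/4
Particular solution: y = (9/4)e^(2x) + (3/4)e^(-2x)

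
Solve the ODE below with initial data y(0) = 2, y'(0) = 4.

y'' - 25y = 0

General solution: y = C₁e^(5x) + C₂e^(-5x)
Applying ICs: C₁ = 7/5, C₂ = 3/5
Particular solution: y = (7/5)e^(5x) + (3/5)e^(-5x)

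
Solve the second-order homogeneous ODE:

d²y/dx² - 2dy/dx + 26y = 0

Characteristic equation: r² - 2r + 26 = 0
Roots: r = 1 ± 5i (complex conjugates)
General solution: y = e^x(C₁cos(5x) + C₂sin(5x))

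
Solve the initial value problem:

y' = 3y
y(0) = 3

General solution: y = Ce^(3x)
Applying IC y(0) = 3:
Particular solution: y = 3e^(3x)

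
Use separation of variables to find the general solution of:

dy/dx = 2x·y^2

Separating variables and integrating:
-1/y = x^2 + C

General solution: y^-1 = -x^2 + C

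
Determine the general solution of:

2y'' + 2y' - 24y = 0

Characteristic equation: 2r² + 2r - 24 = 0
Divide by 2: r² + r - 12 = 0
Roots: r = 3, -4 (distinct real)
General solution: y = C₁e^(3x) + C₂e^(-4x)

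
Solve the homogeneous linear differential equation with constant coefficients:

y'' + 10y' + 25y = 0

Characteristic equation: r² + 10r + 25 = 0
Factored: (r + 5)² = 0
Repeated root: r = -5
General solution: y = (C₁ + C₂x)e^(-5x)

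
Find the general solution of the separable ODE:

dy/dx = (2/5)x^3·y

Separating variables and integrating:
ln|y| = x^4/10 + C

General solution: y = Ce^(x^4/10)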